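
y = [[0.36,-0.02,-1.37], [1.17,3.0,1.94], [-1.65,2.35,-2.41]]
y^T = [[0.36, 1.17, -1.65],[-0.02, 3.00, 2.35],[-1.37, 1.94, -2.41]]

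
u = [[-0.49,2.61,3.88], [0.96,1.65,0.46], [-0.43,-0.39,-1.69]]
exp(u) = [[1.87, 5.86, 2.96], [2.37, 8.32, 3.11], [-0.47, -1.41, -0.45]]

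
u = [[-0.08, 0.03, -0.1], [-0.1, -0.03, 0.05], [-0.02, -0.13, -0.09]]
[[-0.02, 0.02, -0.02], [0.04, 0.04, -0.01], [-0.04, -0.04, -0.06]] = u @ [[-0.22, -0.37, 0.1], [0.04, 0.22, 0.29], [0.4, 0.21, 0.24]]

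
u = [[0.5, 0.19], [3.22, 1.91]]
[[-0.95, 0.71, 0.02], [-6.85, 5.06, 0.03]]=u@[[-1.48,1.15,0.08], [-1.09,0.71,-0.12]]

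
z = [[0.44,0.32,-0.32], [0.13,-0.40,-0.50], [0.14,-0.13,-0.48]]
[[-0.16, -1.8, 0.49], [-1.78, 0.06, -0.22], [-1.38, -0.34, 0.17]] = z @ [[0.73, -2.9, -0.73], [1.26, -1.4, 1.55], [2.75, 0.25, -0.99]]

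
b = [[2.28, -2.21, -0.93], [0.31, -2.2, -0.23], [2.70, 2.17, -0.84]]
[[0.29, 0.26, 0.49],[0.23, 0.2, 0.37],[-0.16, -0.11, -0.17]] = b @ [[-0.06, -0.02, 0.01], [-0.09, -0.08, -0.15], [-0.24, -0.14, -0.15]]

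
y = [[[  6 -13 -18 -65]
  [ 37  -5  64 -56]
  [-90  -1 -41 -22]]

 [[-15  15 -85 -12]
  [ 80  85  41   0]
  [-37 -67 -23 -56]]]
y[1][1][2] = 41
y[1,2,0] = -37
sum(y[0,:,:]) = -204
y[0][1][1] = -5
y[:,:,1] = [[-13, -5, -1], [15, 85, -67]]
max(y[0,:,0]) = 37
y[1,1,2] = 41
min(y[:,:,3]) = -65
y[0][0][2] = -18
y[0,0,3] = -65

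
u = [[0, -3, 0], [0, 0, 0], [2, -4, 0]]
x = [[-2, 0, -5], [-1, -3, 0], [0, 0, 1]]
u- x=[[2, -3, 5], [1, 3, 0], [2, -4, -1]]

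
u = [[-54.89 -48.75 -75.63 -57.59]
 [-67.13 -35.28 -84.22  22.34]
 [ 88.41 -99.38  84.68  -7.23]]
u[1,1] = -35.28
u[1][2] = -84.22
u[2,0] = 88.41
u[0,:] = [-54.89, -48.75, -75.63, -57.59]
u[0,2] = -75.63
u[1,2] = -84.22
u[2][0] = 88.41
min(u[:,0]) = -67.13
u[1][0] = -67.13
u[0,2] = -75.63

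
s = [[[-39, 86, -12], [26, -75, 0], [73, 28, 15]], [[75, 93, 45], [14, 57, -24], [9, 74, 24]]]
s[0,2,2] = 15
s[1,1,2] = -24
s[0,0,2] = -12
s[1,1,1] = 57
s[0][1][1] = -75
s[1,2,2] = 24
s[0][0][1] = 86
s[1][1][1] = 57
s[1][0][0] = 75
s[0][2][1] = 28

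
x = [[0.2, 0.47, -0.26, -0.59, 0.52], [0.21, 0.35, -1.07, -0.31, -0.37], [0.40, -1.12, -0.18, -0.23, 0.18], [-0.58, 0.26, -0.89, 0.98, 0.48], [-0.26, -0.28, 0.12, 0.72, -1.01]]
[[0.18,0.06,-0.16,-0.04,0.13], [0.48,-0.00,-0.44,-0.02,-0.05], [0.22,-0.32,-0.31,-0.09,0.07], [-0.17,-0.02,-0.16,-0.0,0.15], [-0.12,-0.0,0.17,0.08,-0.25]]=x@ [[0.59, 0.05, -0.27, -0.03, -0.10], [0.05, 0.27, 0.1, 0.05, -0.04], [-0.27, 0.10, 0.40, 0.04, -0.05], [-0.03, 0.05, 0.04, 0.03, -0.06], [-0.1, -0.04, -0.05, -0.06, 0.24]]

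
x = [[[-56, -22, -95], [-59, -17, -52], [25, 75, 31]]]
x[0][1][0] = -59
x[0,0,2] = -95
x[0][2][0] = 25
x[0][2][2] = 31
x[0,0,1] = -22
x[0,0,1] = -22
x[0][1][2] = -52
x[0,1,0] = -59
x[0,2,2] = 31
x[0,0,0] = -56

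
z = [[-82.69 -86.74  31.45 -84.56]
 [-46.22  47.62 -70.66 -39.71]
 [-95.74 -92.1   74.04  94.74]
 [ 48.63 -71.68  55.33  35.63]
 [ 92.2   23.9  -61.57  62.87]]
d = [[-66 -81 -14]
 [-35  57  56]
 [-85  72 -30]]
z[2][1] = -92.1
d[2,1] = 72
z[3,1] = -71.68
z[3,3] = 35.63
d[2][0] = -85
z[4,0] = 92.2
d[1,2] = 56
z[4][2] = -61.57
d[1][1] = 57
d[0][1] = -81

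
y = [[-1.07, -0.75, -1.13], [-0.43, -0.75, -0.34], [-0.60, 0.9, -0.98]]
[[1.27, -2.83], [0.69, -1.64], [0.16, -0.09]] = y @ [[-2.83, 2.32], [-0.01, 1.03], [1.56, -0.38]]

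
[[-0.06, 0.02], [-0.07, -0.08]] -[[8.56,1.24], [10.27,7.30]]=[[-8.62,-1.22], [-10.34,-7.38]]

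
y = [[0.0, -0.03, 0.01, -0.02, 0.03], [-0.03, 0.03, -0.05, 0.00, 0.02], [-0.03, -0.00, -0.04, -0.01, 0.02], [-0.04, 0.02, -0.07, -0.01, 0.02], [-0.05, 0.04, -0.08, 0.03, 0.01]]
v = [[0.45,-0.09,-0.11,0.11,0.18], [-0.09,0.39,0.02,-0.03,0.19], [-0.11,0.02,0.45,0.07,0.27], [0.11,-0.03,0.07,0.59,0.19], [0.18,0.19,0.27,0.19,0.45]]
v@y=[[-0.01,-0.01,-0.01,-0.00,0.01],[-0.02,0.02,-0.03,0.01,0.01],[-0.03,0.02,-0.05,0.01,0.01],[-0.03,0.02,-0.06,-0.00,0.02],[-0.04,0.02,-0.07,0.01,0.02]]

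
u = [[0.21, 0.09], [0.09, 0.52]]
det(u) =0.101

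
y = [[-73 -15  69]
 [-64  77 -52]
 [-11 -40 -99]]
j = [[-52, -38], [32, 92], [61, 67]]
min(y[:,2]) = -99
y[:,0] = [-73, -64, -11]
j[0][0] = -52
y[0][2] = 69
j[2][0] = 61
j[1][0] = 32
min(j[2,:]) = 61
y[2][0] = -11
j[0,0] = -52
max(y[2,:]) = -11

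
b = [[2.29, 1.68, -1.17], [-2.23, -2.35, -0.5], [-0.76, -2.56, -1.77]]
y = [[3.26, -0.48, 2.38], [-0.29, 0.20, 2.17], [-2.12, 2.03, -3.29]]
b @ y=[[9.46, -3.14, 12.95], [-5.53, -0.41, -8.76], [2.02, -3.74, -1.54]]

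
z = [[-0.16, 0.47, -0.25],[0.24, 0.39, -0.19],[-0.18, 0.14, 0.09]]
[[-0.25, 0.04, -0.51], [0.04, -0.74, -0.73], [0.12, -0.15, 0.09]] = z@[[0.6, -1.94, -0.85], [0.54, -1.94, -0.97], [1.65, -2.55, 0.77]]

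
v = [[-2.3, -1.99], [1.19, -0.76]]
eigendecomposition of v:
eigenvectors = [[0.79+0.00j, (0.79-0j)], [-0.31-0.53j, -0.31+0.53j]]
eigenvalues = [(-1.53+1.33j), (-1.53-1.33j)]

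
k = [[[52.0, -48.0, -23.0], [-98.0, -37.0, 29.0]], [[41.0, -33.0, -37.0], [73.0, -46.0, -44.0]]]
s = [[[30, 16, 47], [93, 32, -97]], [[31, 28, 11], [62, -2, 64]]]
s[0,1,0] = 93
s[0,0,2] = 47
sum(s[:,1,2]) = -33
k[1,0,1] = -33.0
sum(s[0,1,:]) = 28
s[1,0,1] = 28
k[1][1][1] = -46.0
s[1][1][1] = -2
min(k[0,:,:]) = -98.0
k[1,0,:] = [41.0, -33.0, -37.0]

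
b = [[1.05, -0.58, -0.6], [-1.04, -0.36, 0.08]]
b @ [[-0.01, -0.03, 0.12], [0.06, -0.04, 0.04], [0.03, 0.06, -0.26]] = [[-0.06, -0.04, 0.26], [-0.01, 0.05, -0.16]]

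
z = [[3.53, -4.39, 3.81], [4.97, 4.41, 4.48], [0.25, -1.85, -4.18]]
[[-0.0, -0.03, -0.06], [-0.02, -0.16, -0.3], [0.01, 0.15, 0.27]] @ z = [[-0.16, -0.02, 0.12], [-0.94, -0.06, 0.46], [0.85, 0.12, -0.42]]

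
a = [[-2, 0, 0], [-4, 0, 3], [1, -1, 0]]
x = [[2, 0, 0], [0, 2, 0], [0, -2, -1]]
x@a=[[-4, 0, 0], [-8, 0, 6], [7, 1, -6]]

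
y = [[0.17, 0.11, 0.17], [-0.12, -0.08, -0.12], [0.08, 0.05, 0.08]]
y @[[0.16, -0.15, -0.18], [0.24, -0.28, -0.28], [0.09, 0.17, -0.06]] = [[0.07, -0.03, -0.07], [-0.05, 0.02, 0.05], [0.03, -0.01, -0.03]]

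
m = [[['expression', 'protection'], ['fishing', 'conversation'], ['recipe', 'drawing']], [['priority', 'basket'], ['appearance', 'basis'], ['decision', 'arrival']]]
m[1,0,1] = 'basket'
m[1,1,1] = 'basis'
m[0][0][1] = 'protection'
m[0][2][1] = 'drawing'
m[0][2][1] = 'drawing'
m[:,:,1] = [['protection', 'conversation', 'drawing'], ['basket', 'basis', 'arrival']]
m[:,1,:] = [['fishing', 'conversation'], ['appearance', 'basis']]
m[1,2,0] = 'decision'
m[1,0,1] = 'basket'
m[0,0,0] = 'expression'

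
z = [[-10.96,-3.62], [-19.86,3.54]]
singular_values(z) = [22.73, 4.87]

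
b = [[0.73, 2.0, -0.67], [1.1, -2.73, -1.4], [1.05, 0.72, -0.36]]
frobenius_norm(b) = 4.17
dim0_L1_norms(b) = [2.88, 5.45, 2.43]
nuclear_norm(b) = 6.10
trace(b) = -2.36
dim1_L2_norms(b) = [2.23, 3.26, 1.32]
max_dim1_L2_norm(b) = 3.26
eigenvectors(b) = [[0.46+0.00j,-0.71+0.00j,(-0.71-0j)], [(-0.89+0j),(-0.07-0.17j),-0.07+0.17j], [0.05+0.00j,-0.52+0.43j,(-0.52-0.43j)]]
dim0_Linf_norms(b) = [1.1, 2.73, 1.4]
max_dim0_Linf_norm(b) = 2.73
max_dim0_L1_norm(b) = 5.45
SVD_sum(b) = [[-0.23, 1.59, 0.40], [0.43, -2.99, -0.76], [-0.06, 0.44, 0.11]] + [[1.11, 0.39, -0.90], [0.72, 0.25, -0.59], [0.89, 0.31, -0.73]] + [[-0.15, 0.02, -0.17], [-0.05, 0.01, -0.05], [0.22, -0.03, 0.26]]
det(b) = -3.15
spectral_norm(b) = 3.56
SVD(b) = [[0.47, 0.69, -0.55], [-0.88, 0.45, -0.17], [0.13, 0.56, 0.82]] @ diag([3.556370189690754, 2.12952620756826, 0.4153904249725785]) @ [[-0.14, 0.96, 0.24], [0.75, 0.26, -0.61], [0.65, -0.1, 0.75]]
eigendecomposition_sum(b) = [[-0.55-0.00j,1.42-0.00j,0.57+0.00j], [(1.05+0j),-2.73+0.00j,-1.09-0.00j], [-0.07-0.00j,0.17-0.00j,0.07+0.00j]] + [[0.64+0.15j,  (0.29+0.1j),  -0.62+0.39j], [0.02+0.17j,  0.08j,  -0.15-0.11j], [(0.56-0.28j),  0.28-0.10j,  -0.21+0.66j]] + [[0.64-0.15j, 0.29-0.10j, -0.62-0.39j], [(0.02-0.17j), 0.00-0.08j, (-0.15+0.11j)], [0.56+0.28j, 0.28+0.10j, (-0.21-0.66j)]]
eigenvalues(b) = [(-3.21+0j), (0.43+0.89j), (0.43-0.89j)]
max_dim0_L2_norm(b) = 3.46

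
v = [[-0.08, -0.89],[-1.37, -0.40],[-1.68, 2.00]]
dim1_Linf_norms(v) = [0.89, 1.37, 2.0]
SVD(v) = [[0.21, -0.47], [-0.24, -0.88], [-0.95, 0.12]] @ diag([2.751811684344988, 1.4440680226022597]) @ [[0.69, -0.72], [0.72, 0.69]]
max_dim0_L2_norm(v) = 2.23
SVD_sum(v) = [[0.41, -0.43], [-0.45, 0.48], [-1.80, 1.88]] + [[-0.49, -0.46], [-0.92, -0.88], [0.12, 0.12]]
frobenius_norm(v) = 3.11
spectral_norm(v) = 2.75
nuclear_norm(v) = 4.20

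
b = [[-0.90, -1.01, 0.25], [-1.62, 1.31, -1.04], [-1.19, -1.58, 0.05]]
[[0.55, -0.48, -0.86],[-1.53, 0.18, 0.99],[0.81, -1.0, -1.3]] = b @ [[0.22, -0.03, 0.07], [-0.67, 0.68, 0.77], [0.28, 0.73, -0.09]]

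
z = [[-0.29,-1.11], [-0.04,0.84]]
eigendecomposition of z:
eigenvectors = [[-1.00,0.69], [-0.03,-0.72]]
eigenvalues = [-0.33, 0.88]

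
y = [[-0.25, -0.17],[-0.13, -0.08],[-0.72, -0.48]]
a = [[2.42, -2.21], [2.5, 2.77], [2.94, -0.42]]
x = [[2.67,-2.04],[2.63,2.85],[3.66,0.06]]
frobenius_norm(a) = 5.79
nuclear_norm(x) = 8.73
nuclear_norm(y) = 0.94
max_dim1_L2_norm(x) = 3.88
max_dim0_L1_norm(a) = 7.86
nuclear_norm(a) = 8.12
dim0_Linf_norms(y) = [0.72, 0.48]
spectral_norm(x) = 5.27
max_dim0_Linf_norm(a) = 2.94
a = y + x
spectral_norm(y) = 0.93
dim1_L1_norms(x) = [4.71, 5.48, 3.72]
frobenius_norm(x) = 6.30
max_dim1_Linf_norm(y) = 0.72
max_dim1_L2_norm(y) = 0.87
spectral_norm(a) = 4.56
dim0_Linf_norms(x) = [3.66, 2.85]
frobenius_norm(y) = 0.93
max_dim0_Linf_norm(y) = 0.72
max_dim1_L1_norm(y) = 1.2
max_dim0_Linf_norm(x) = 3.66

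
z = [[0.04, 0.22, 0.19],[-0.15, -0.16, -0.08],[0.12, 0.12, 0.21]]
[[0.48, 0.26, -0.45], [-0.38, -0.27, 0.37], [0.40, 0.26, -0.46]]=z @ [[0.61,  0.83,  -0.93],  [1.39,  0.79,  -0.83],  [0.77,  0.29,  -1.19]]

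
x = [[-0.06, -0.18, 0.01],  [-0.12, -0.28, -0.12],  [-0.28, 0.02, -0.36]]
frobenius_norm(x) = 0.59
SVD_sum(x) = [[-0.05,-0.02,-0.06],[-0.15,-0.07,-0.18],[-0.26,-0.13,-0.31]] + [[0.01, -0.16, 0.05], [0.02, -0.20, 0.07], [-0.01, 0.15, -0.05]] + [[-0.02, 0.00, 0.02], [0.01, -0.00, -0.01], [-0.00, 0.0, 0.0]]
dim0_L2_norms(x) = [0.31, 0.33, 0.38]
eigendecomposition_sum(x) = [[-0.08,-0.07,-0.08],[-0.19,-0.17,-0.20],[-0.2,-0.18,-0.2]] + [[-0.09,0.08,-0.03], [0.00,-0.0,0.0], [0.09,-0.07,0.03]] + [[0.12, -0.18, 0.13], [0.07, -0.11, 0.07], [-0.17, 0.27, -0.19]]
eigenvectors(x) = [[-0.28, -0.73, -0.53],[-0.66, 0.02, -0.31],[-0.69, 0.69, 0.79]]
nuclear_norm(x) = 0.85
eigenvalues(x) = [-0.46, -0.06, -0.18]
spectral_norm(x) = 0.50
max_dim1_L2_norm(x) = 0.46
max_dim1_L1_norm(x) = 0.66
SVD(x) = [[-0.17,-0.53,-0.83],[-0.49,-0.69,0.54],[-0.86,0.50,-0.15]] @ diag([0.5009682285869854, 0.31562498914061105, 0.03334216814196465]) @ [[0.62, 0.30, 0.73], [-0.08, 0.94, -0.32], [0.78, -0.14, -0.6]]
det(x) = -0.01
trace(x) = -0.70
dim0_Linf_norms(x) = [0.28, 0.28, 0.36]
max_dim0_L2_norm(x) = 0.38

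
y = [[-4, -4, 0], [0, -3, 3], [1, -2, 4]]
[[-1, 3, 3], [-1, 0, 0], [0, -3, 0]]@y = [[7, -11, 21], [4, 4, 0], [0, 9, -9]]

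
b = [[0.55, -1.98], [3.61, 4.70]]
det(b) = 9.73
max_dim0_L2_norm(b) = 5.1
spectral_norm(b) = 6.06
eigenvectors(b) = [[0.46-0.38j, 0.46+0.38j], [-0.80+0.00j, -0.80-0.00j]]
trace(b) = 5.25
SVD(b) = [[0.22, -0.98], [-0.98, -0.22]] @ diag([6.063719512423559, 1.6050874352052558]) @ [[-0.56,-0.83], [-0.83,0.56]]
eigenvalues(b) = [(2.62+1.69j), (2.62-1.69j)]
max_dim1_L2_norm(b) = 5.93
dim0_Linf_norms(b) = [3.61, 4.7]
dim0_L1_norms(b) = [4.16, 6.68]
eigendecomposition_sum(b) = [[0.28+2.46j,-0.99+1.54j],[1.80-2.81j,(2.35-0.77j)]] + [[0.28-2.46j,(-0.99-1.54j)], [(1.8+2.81j),2.35+0.77j]]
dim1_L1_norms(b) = [2.53, 8.31]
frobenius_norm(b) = 6.27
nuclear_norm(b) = 7.67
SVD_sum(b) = [[-0.75, -1.10], [3.32, 4.90]] + [[1.30,  -0.88], [0.29,  -0.20]]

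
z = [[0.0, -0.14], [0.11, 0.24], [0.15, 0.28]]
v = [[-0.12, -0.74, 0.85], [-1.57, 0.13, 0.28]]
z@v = [[0.22, -0.02, -0.04], [-0.39, -0.05, 0.16], [-0.46, -0.07, 0.21]]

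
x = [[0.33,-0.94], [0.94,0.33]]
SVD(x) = [[-0.33,-0.94], [-0.94,0.33]] @ diag([0.9962429422585638, 0.9962429422585636]) @ [[-1.0, -0.0], [0.0, 1.0]]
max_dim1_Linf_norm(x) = 0.94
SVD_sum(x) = [[0.33,  0.0], [0.94,  0.00]] + [[0.00, -0.94],[0.0, 0.33]]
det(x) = 0.99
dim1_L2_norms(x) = [1.0, 1.0]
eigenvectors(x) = [[(0.71+0j),(0.71-0j)], [-0.71j,0.71j]]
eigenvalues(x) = [(0.33+0.94j), (0.33-0.94j)]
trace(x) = 0.66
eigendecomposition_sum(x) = [[0.16+0.47j, -0.47+0.16j], [(0.47-0.16j), (0.16+0.47j)]] + [[0.16-0.47j,-0.47-0.16j], [(0.47+0.16j),(0.16-0.47j)]]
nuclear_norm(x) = 1.99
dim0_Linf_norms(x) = [0.94, 0.94]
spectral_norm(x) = 1.00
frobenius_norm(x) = 1.41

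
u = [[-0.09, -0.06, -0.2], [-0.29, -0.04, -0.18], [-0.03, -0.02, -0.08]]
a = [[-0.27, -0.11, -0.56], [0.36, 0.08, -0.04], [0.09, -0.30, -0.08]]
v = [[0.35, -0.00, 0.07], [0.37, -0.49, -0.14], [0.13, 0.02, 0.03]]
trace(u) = -0.21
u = v @ a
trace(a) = -0.27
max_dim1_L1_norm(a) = 0.94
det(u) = 0.00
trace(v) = -0.11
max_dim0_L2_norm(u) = 0.31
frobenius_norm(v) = 0.74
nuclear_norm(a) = 1.30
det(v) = 0.00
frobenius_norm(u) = 0.42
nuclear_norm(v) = 0.98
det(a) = 0.07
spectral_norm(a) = 0.66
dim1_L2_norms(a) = [0.63, 0.37, 0.32]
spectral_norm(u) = 0.40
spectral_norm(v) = 0.67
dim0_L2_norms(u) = [0.31, 0.07, 0.28]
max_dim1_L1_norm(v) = 1.0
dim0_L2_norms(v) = [0.53, 0.49, 0.16]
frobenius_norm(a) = 0.80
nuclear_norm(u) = 0.53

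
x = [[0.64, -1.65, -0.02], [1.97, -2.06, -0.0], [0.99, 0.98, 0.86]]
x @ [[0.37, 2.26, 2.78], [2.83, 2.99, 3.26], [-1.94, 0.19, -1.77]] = [[-4.39, -3.49, -3.56], [-5.10, -1.71, -1.24], [1.47, 5.33, 4.42]]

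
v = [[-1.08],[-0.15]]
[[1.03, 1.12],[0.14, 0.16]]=v @ [[-0.95, -1.04]]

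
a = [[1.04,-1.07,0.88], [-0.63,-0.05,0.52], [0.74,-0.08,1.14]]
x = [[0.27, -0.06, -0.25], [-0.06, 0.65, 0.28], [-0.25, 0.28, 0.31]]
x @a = [[0.13, -0.27, -0.08], [-0.26, 0.01, 0.6], [-0.21, 0.23, 0.28]]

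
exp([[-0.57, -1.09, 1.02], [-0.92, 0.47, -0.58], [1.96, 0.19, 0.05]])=[[2.2, -1.56, 1.71], [-2.14, 2.46, -1.72], [2.4, -0.99, 2.28]]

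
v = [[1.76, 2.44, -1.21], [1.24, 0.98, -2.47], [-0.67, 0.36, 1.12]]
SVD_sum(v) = [[1.61,1.69,-1.98],  [1.47,1.54,-1.81],  [-0.46,-0.48,0.57]] + [[0.06, 0.8, 0.73], [-0.05, -0.64, -0.59], [0.05, 0.72, 0.66]] + [[0.09, -0.04, 0.04], [-0.18, 0.08, -0.08], [-0.26, 0.12, -0.11]]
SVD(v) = [[-0.72, -0.63, 0.27],[-0.66, 0.51, -0.55],[0.21, -0.58, -0.79]] @ diag([4.230736505451514, 1.7016042360713322, 0.39052739369220785]) @ [[-0.53, -0.55, 0.65], [-0.06, -0.74, -0.67], [0.85, -0.39, 0.36]]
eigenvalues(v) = [(3.56+0j), (0.15+0.88j), (0.15-0.88j)]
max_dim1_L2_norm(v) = 3.24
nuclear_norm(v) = 6.32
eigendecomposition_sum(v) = [[(2.06+0j), 1.58+0.00j, -2.62+0.00j], [(1.34+0j), (1.03+0j), (-1.71+0j)], [(-0.37+0j), -0.28-0.00j, (0.47+0j)]] + [[(-0.15+0.22j), 0.43-0.27j, (0.71+0.21j)],[(-0.05-0.16j), -0.03+0.32j, (-0.38+0.28j)],[-0.15+0.07j, 0.32-0.02j, (0.33+0.34j)]] + [[(-0.15-0.22j), (0.43+0.27j), 0.71-0.21j],  [-0.05+0.16j, -0.03-0.32j, -0.38-0.28j],  [-0.15-0.07j, 0.32+0.02j, (0.33-0.34j)]]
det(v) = 2.81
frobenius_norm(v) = 4.58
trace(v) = 3.86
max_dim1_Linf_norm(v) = 2.47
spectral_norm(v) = 4.23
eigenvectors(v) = [[-0.83+0.00j,  (0.74+0j),  (0.74-0j)], [(-0.54+0j),  (-0.29+0.38j),  (-0.29-0.38j)], [(0.15+0j),  (0.41+0.23j),  0.41-0.23j]]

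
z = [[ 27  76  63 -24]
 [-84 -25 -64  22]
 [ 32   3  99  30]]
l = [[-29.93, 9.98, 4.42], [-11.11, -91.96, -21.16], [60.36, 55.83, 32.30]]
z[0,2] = 63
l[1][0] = -11.11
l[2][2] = 32.3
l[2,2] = 32.3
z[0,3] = -24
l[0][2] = 4.42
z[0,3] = -24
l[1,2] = -21.16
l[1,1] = -91.96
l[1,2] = -21.16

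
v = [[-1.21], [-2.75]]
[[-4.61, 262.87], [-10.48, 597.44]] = v@ [[3.81,-217.25]]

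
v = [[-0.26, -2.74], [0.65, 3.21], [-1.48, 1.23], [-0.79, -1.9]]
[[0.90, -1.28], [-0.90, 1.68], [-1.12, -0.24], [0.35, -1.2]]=v@[[0.45,0.51], [-0.37,0.42]]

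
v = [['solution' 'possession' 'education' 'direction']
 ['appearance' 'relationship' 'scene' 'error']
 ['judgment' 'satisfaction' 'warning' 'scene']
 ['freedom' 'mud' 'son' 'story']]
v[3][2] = 'son'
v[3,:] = ['freedom', 'mud', 'son', 'story']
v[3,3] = 'story'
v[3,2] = 'son'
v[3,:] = ['freedom', 'mud', 'son', 'story']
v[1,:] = ['appearance', 'relationship', 'scene', 'error']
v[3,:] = ['freedom', 'mud', 'son', 'story']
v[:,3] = ['direction', 'error', 'scene', 'story']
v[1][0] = 'appearance'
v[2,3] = 'scene'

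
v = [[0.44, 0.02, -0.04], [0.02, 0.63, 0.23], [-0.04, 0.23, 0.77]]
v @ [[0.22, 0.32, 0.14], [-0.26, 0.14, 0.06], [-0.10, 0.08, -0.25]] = [[0.10, 0.14, 0.07], [-0.18, 0.11, -0.02], [-0.15, 0.08, -0.18]]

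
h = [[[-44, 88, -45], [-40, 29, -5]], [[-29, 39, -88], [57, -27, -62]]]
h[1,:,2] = [-88, -62]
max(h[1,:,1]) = 39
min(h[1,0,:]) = -88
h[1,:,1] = [39, -27]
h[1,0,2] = -88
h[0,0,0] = -44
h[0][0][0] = -44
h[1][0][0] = -29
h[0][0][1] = 88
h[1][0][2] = -88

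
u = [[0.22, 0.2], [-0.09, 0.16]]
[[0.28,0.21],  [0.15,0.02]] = u @ [[0.27, 0.58], [1.10, 0.43]]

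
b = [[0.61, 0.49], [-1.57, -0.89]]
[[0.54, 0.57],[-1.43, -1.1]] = b @ [[0.99, 0.14], [-0.14, 0.99]]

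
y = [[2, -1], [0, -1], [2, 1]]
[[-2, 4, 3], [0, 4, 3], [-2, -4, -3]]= y @ [[-1, 0, 0], [0, -4, -3]]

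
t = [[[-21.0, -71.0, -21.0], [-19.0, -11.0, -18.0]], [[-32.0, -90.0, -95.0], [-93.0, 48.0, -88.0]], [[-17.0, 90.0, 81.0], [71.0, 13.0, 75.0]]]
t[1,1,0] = -93.0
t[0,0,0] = -21.0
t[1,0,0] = -32.0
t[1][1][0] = -93.0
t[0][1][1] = -11.0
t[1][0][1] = -90.0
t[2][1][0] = 71.0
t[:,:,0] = [[-21.0, -19.0], [-32.0, -93.0], [-17.0, 71.0]]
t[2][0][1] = 90.0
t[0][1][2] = -18.0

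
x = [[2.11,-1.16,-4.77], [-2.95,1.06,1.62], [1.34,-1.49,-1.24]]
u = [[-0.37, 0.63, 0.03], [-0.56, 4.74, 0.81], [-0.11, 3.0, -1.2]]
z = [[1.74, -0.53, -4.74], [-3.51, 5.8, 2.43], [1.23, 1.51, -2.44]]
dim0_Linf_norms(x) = [2.95, 1.49, 4.77]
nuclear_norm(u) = 7.44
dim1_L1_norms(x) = [8.04, 5.63, 4.07]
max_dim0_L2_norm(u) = 5.64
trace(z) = 5.10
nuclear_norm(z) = 13.57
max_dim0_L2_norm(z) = 6.02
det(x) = -10.15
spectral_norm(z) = 8.02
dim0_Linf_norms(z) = [3.51, 5.8, 4.74]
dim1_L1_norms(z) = [7.01, 11.74, 5.18]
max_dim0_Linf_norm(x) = 4.77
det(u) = 2.49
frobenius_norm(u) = 5.87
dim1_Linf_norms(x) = [4.77, 2.95, 1.49]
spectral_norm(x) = 6.50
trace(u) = 3.17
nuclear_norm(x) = 9.23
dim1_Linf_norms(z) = [4.74, 5.8, 2.44]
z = x + u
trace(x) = 1.93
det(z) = 30.88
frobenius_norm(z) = 9.35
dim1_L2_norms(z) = [5.08, 7.2, 3.12]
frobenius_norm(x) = 6.82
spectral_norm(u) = 5.67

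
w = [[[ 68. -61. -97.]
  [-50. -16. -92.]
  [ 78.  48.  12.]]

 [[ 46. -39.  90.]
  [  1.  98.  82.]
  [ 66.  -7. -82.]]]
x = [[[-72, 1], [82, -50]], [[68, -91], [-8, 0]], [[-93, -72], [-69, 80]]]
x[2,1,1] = 80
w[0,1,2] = -92.0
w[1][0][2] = 90.0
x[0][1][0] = 82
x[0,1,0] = 82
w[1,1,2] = 82.0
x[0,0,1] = 1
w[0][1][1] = -16.0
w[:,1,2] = [-92.0, 82.0]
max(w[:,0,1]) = -39.0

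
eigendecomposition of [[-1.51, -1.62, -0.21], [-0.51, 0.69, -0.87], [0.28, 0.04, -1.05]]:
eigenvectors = [[(-0.53+0j), 0.86+0.00j, (0.86-0j)], [(0.85+0j), 0.03-0.09j, 0.03+0.09j], [(-0.05+0j), (-0.44-0.24j), (-0.44+0.24j)]]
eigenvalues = [(1.06+0j), (-1.47+0.24j), (-1.47-0.24j)]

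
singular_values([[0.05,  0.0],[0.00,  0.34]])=[0.34, 0.05]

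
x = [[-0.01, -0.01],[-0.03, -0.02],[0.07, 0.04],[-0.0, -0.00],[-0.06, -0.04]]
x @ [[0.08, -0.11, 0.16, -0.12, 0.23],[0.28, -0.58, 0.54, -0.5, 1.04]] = [[-0.0,0.01,-0.01,0.01,-0.01], [-0.01,0.01,-0.02,0.01,-0.03], [0.02,-0.03,0.03,-0.03,0.06], [0.0,0.0,0.00,0.0,0.00], [-0.02,0.03,-0.03,0.03,-0.06]]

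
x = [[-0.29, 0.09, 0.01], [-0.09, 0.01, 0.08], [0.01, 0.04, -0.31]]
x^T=[[-0.29, -0.09, 0.01],[0.09, 0.01, 0.04],[0.01, 0.08, -0.31]]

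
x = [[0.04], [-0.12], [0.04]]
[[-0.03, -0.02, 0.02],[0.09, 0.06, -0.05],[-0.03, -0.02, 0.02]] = x @ [[-0.77, -0.46, 0.41]]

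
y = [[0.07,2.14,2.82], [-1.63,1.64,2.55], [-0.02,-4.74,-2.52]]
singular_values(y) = [6.95, 1.99, 0.98]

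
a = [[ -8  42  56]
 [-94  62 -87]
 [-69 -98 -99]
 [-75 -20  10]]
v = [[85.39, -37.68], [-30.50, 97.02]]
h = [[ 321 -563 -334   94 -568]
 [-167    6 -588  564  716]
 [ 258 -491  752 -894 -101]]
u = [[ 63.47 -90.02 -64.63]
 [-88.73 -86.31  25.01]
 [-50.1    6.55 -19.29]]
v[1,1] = 97.02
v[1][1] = 97.02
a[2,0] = -69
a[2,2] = -99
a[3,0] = -75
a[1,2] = -87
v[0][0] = 85.39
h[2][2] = 752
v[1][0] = -30.5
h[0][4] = -568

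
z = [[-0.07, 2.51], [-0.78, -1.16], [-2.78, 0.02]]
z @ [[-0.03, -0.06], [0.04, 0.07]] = [[0.1, 0.18], [-0.02, -0.03], [0.08, 0.17]]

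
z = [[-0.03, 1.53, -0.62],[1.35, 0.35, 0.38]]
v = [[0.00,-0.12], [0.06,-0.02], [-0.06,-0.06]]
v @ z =[[-0.16, -0.04, -0.05], [-0.03, 0.08, -0.04], [-0.08, -0.11, 0.01]]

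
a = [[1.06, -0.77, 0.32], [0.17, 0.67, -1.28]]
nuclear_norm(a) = 2.75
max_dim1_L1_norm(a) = 2.15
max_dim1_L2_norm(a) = 1.45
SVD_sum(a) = [[0.34, -0.64, 0.76], [-0.42, 0.78, -0.92]] + [[0.72, -0.13, -0.44], [0.59, -0.11, -0.36]]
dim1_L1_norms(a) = [2.15, 2.12]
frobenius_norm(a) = 1.98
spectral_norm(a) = 1.65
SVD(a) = [[-0.63, 0.77],  [0.77, 0.63]] @ diag([1.651523402020742, 1.0988951053571192]) @ [[-0.33, 0.61, -0.72],[0.84, -0.16, -0.51]]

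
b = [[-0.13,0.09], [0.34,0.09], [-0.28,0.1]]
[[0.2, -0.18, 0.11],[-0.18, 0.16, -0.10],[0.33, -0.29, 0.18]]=b@[[-0.8, 0.71, -0.44], [1.07, -0.95, 0.58]]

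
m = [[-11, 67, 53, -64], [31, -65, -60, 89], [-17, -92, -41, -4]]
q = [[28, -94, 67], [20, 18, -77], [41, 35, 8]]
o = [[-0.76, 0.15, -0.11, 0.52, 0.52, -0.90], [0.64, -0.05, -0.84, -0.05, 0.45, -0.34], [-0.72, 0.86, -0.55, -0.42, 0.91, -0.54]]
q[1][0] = 20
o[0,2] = -0.108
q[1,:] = [20, 18, -77]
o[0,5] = -0.9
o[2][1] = 0.857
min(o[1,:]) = -0.839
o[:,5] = [-0.9, -0.342, -0.544]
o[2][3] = -0.422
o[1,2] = -0.839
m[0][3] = -64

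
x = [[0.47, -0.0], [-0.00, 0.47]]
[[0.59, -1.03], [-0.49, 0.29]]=x@[[1.26, -2.20], [-1.04, 0.62]]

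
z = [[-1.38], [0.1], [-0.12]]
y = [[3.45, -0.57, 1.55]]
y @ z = [[-5.00]]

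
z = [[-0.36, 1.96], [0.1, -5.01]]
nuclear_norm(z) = 5.68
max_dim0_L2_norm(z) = 5.38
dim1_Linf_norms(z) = [1.96, 5.01]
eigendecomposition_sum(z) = [[-0.32,-0.13], [-0.01,-0.00]] + [[-0.04, 2.09],[0.11, -5.01]]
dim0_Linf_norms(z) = [0.36, 5.01]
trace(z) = -5.37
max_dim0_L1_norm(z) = 6.97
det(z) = 1.61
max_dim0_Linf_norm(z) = 5.01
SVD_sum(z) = [[-0.08,  1.97], [0.21,  -5.01]] + [[-0.28, -0.01], [-0.11, -0.0]]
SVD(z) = [[-0.37,0.93], [0.93,0.37]] @ diag([5.384436778815089, 0.29856418898352666]) @ [[0.04, -1.00],[-1.00, -0.04]]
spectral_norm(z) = 5.38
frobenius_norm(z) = 5.39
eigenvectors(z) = [[1.00, -0.39], [0.02, 0.92]]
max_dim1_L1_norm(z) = 5.11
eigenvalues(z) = [-0.32, -5.05]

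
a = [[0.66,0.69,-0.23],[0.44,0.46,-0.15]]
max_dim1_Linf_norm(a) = 0.69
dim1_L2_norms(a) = [0.98, 0.65]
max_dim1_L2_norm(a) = 0.98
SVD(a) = [[-0.83, -0.55],[-0.55, 0.83]] @ diag([1.1799545432901957, 0.002697363310024708]) @ [[-0.67, -0.7, 0.23], [0.16, 0.17, 0.97]]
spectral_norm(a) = 1.18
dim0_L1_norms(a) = [1.1, 1.15, 0.38]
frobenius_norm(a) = 1.18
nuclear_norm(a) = 1.18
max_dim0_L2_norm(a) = 0.83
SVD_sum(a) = [[0.66, 0.69, -0.23], [0.44, 0.46, -0.15]] + [[-0.00, -0.0, -0.00], [0.00, 0.0, 0.00]]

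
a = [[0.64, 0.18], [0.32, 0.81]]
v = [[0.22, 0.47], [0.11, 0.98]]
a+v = [[0.86,0.65], [0.43,1.79]]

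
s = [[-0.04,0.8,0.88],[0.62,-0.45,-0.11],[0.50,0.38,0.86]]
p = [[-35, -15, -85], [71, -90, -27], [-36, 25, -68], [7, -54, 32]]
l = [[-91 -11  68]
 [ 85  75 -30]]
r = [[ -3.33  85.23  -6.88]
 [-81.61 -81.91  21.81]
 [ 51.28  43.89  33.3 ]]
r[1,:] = [-81.61, -81.91, 21.81]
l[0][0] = -91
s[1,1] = -0.452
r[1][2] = 21.81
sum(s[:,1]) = 0.722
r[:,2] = [-6.88, 21.81, 33.3]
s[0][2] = 0.884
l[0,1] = -11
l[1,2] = -30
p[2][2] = -68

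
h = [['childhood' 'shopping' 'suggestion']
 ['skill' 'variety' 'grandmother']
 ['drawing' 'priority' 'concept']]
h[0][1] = 'shopping'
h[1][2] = 'grandmother'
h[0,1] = 'shopping'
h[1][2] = 'grandmother'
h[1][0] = 'skill'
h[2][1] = 'priority'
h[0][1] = 'shopping'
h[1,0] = 'skill'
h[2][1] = 'priority'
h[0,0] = 'childhood'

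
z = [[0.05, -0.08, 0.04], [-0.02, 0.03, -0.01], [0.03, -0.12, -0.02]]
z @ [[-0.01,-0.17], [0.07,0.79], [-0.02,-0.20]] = [[-0.01, -0.08],[0.00, 0.03],[-0.01, -0.1]]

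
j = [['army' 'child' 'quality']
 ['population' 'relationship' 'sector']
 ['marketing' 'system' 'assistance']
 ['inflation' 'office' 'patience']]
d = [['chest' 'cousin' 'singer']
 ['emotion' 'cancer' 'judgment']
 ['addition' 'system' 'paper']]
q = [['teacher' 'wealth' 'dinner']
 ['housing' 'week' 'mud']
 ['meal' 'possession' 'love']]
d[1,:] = ['emotion', 'cancer', 'judgment']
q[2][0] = 'meal'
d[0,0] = 'chest'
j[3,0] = 'inflation'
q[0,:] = ['teacher', 'wealth', 'dinner']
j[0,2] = 'quality'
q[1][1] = 'week'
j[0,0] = 'army'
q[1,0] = 'housing'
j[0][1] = 'child'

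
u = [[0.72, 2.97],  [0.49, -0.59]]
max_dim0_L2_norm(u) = 3.03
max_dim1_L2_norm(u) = 3.06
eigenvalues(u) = [1.44, -1.31]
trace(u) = 0.13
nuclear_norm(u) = 3.70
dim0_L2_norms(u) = [0.87, 3.03]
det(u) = -1.88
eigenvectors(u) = [[0.97, -0.83], [0.23, 0.56]]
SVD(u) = [[-0.99, 0.15], [0.15, 0.99]] @ diag([3.0915470484009906, 0.6081421277325942]) @ [[-0.21, -0.98], [0.98, -0.21]]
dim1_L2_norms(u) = [3.06, 0.77]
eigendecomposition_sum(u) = [[1.06, 1.56], [0.26, 0.38]] + [[-0.34, 1.41], [0.23, -0.97]]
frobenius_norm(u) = 3.15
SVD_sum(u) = [[0.63,2.99], [-0.1,-0.47]] + [[0.09, -0.02], [0.59, -0.12]]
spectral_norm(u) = 3.09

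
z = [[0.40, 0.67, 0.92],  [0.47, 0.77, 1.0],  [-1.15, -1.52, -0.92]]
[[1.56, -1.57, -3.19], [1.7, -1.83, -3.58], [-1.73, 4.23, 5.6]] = z@[[-1.19, -0.90, -1.18], [1.25, -2.34, -1.80], [1.3, 0.39, -1.64]]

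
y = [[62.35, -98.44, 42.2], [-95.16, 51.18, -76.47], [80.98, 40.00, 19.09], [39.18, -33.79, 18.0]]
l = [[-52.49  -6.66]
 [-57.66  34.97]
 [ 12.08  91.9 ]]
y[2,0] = 80.98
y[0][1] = -98.44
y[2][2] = 19.09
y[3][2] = 18.0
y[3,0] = 39.18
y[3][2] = 18.0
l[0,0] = -52.49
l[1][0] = -57.66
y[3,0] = 39.18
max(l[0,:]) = -6.66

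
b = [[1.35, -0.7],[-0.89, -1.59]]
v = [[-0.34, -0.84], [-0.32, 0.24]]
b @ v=[[-0.24, -1.30], [0.81, 0.37]]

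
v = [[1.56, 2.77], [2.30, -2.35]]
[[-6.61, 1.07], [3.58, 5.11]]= v @ [[-0.56, 1.66], [-2.07, -0.55]]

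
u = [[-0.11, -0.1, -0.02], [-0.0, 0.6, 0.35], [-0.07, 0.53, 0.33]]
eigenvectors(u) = [[-0.9,0.29,0.08], [0.20,-0.48,-0.74], [-0.39,0.83,-0.67]]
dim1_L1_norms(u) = [0.23, 0.95, 0.93]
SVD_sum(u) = [[0.00, -0.08, -0.05], [-0.03, 0.60, 0.36], [-0.02, 0.54, 0.32]] + [[-0.11, -0.02, 0.03],  [0.03, 0.0, -0.01],  [-0.05, -0.01, 0.01]] + [[0.0, -0.0, 0.0], [0.00, -0.00, 0.0], [-0.00, 0.00, -0.00]]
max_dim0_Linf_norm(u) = 0.6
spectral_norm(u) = 0.94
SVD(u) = [[0.10, 0.91, -0.41], [-0.74, -0.21, -0.64], [-0.67, 0.36, 0.65]] @ diag([0.9394787768851462, 0.1306750305316267, 0.0019142042596766778]) @ [[0.04, -0.86, -0.51],[-0.96, -0.18, 0.22],[-0.28, 0.48, -0.83]]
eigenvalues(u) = [-0.1, -0.0, 0.92]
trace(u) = 0.82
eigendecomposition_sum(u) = [[-0.11,-0.03,0.02], [0.02,0.01,-0.0], [-0.05,-0.01,0.01]] + [[0.00,0.00,-0.0], [-0.0,-0.0,0.00], [0.0,0.00,-0.00]] + [[0.0, -0.07, -0.04], [-0.02, 0.59, 0.35], [-0.02, 0.54, 0.32]]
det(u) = 0.00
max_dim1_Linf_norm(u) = 0.6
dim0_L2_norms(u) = [0.13, 0.81, 0.48]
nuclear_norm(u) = 1.07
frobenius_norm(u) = 0.95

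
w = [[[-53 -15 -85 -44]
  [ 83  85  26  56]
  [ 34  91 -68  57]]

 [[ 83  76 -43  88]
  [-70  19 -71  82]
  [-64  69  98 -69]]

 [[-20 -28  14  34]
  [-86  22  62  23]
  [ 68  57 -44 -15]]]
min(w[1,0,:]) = -43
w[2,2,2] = -44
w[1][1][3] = 82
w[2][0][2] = 14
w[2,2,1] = 57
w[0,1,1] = 85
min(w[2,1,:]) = -86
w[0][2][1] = 91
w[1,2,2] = 98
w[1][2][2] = 98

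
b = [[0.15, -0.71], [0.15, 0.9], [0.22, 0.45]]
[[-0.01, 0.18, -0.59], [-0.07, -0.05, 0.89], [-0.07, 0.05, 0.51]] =b @ [[-0.25, 0.51, 0.42], [-0.04, -0.14, 0.92]]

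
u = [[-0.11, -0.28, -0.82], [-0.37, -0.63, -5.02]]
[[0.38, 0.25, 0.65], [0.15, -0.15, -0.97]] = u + [[0.49,0.53,1.47],[0.52,0.48,4.05]]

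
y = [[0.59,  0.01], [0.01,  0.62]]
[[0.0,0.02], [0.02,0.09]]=y@[[0.00, 0.03], [0.03, 0.15]]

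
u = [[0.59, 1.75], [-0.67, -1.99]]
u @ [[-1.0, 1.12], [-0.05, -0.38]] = [[-0.68, -0.0], [0.77, 0.01]]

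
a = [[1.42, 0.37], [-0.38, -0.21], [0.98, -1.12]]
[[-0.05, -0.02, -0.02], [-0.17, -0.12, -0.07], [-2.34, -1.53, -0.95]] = a@ [[-0.47, -0.30, -0.19],[1.68, 1.1, 0.68]]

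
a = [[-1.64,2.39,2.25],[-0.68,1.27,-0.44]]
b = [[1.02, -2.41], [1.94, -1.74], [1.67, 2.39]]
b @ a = [[-0.03, -0.62, 3.36], [-2.00, 2.43, 5.13], [-4.36, 7.03, 2.71]]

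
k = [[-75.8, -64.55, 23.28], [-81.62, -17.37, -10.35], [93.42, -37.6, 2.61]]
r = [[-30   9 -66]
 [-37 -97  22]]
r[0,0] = -30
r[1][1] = -97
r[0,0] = -30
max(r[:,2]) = 22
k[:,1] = [-64.55, -17.37, -37.6]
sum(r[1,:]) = -112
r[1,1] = -97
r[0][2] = -66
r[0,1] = 9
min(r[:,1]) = -97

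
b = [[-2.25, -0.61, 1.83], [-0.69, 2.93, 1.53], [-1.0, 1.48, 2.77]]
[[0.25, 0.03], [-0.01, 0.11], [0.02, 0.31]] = b @ [[-0.13, 0.13], [-0.02, -0.02], [-0.03, 0.17]]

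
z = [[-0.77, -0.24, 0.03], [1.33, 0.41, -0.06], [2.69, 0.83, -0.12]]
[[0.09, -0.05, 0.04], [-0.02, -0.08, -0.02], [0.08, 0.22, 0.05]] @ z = [[-0.03,-0.01,0.0], [-0.14,-0.04,0.01], [0.37,0.11,-0.02]]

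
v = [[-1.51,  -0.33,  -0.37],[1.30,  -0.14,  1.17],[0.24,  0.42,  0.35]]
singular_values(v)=[2.31, 0.66, 0.43]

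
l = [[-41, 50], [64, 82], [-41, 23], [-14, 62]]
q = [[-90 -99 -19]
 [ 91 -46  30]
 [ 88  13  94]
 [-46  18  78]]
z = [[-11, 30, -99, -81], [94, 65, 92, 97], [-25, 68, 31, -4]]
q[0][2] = -19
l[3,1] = 62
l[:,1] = [50, 82, 23, 62]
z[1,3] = 97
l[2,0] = -41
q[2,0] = 88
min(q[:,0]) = -90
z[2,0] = -25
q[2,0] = 88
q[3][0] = -46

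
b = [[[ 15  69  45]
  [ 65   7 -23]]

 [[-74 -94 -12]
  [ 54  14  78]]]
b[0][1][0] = 65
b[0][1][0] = 65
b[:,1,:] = [[65, 7, -23], [54, 14, 78]]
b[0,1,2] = -23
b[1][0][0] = -74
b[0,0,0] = 15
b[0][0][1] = 69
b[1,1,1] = 14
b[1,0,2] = -12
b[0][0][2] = 45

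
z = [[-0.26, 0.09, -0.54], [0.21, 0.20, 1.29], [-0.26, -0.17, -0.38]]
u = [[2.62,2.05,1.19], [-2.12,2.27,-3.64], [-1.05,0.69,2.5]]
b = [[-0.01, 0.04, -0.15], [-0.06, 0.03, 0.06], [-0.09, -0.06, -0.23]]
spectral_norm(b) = 0.29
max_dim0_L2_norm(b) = 0.28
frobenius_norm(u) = 6.57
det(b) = -0.00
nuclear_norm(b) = 0.44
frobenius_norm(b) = 0.31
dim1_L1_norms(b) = [0.2, 0.15, 0.38]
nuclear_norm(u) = 10.87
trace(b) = -0.21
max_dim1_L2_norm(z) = 1.32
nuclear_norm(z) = 1.93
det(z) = -0.07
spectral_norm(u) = 5.17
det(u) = 41.24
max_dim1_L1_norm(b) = 0.38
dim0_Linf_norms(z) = [0.26, 0.2, 1.29]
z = u @ b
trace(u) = 7.39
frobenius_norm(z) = 1.54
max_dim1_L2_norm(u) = 4.79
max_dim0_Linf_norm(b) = 0.23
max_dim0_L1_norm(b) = 0.44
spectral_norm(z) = 1.50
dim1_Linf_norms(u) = [2.62, 3.64, 2.5]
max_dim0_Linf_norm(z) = 1.29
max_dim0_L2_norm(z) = 1.45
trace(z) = -0.44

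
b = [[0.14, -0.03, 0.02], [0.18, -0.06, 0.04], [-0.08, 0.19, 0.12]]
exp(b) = [[1.15,-0.03,0.02], [0.19,0.94,0.04], [-0.07,0.2,1.13]]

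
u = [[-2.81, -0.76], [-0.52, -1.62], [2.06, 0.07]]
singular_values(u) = [3.66, 1.5]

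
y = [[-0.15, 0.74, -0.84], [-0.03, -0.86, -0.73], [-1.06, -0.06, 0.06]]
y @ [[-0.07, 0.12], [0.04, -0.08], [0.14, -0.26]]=[[-0.08, 0.14], [-0.13, 0.26], [0.08, -0.14]]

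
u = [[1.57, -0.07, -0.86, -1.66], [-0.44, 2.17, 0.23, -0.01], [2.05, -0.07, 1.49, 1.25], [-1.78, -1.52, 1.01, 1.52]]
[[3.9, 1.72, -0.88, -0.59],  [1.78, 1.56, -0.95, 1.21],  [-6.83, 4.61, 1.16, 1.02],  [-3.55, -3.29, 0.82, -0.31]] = u @ [[-1.42, 1.56, 0.41, 0.12], [0.42, 0.91, -0.24, 0.55], [0.89, 1.16, -1.01, 0.3], [-4.17, -0.20, 1.45, 0.29]]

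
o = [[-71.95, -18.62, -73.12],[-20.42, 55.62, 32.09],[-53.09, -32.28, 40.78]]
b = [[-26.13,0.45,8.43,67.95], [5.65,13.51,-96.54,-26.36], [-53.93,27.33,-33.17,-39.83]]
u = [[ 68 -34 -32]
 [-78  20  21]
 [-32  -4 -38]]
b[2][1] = 27.33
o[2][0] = -53.09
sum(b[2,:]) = -99.6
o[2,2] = 40.78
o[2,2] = 40.78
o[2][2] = 40.78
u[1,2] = 21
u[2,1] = -4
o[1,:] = [-20.42, 55.62, 32.09]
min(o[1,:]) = -20.42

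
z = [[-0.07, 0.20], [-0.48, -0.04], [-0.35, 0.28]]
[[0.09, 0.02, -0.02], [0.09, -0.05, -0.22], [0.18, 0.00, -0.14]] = z@[[-0.21, 0.10, 0.46], [0.37, 0.13, 0.08]]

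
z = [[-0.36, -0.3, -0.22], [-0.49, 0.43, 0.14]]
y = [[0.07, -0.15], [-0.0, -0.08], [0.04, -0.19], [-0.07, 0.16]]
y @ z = [[0.05, -0.09, -0.04],  [0.04, -0.03, -0.01],  [0.08, -0.09, -0.04],  [-0.05, 0.09, 0.04]]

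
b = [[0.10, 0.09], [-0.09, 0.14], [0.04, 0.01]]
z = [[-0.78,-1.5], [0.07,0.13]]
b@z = [[-0.07, -0.14], [0.08, 0.15], [-0.03, -0.06]]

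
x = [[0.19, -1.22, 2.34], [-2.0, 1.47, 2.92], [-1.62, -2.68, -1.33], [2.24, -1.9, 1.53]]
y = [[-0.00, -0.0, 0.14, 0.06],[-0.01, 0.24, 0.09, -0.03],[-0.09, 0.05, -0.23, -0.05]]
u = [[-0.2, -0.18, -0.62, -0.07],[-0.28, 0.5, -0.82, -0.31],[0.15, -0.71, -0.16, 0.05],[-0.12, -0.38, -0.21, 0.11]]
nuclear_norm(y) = 0.60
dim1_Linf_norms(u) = [0.62, 0.82, 0.71, 0.38]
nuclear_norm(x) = 11.40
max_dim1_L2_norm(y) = 0.26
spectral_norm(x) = 4.39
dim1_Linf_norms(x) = [2.34, 2.92, 2.68, 2.24]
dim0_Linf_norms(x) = [2.24, 2.68, 2.92]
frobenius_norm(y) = 0.39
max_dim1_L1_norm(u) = 1.91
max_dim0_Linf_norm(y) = 0.24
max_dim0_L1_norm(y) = 0.46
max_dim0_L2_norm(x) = 4.26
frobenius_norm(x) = 6.65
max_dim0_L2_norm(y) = 0.28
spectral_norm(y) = 0.30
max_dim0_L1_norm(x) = 8.12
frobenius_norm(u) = 1.53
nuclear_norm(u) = 2.32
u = x @ y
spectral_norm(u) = 1.18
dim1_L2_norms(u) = [0.68, 1.05, 0.74, 0.46]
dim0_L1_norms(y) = [0.1, 0.29, 0.46, 0.14]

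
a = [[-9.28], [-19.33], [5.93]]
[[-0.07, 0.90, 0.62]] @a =[[-13.07]]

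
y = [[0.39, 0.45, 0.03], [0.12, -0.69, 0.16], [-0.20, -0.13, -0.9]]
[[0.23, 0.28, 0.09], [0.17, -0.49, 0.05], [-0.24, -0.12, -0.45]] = y@[[0.69, -0.1, 0.13], [-0.10, 0.7, 0.05], [0.13, 0.05, 0.46]]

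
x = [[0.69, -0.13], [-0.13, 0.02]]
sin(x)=[[0.63, -0.12],[-0.12, 0.02]]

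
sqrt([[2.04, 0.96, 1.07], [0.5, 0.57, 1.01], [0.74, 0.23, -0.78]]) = [[(1.34+0.04j), 0.46-0.00j, 0.49-0.16j], [(0.25+0.14j), (0.64-0j), 0.41-0.56j], [(0.32-0.24j), (0.11+0j), (0.12+0.98j)]]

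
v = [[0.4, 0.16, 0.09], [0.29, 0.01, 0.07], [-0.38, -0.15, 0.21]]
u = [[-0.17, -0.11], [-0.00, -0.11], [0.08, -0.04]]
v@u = [[-0.06, -0.07],  [-0.04, -0.04],  [0.08, 0.05]]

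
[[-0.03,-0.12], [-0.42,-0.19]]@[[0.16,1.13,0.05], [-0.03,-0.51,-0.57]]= [[-0.0, 0.03, 0.07], [-0.06, -0.38, 0.09]]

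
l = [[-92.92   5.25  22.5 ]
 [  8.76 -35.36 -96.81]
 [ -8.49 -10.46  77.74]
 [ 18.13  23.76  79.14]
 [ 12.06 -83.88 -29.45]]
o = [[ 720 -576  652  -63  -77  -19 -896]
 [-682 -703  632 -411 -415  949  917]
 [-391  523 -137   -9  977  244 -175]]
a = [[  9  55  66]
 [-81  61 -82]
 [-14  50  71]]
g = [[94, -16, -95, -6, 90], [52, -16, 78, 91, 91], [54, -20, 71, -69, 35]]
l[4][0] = 12.06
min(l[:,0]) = -92.92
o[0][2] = 652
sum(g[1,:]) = 296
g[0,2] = -95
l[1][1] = -35.36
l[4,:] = [12.06, -83.88, -29.45]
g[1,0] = 52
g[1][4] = 91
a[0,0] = 9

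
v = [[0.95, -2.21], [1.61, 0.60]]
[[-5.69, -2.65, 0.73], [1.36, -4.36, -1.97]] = v@[[-0.10, -2.72, -0.95], [2.53, 0.03, -0.74]]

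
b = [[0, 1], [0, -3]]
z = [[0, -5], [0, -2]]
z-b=[[0, -6], [0, 1]]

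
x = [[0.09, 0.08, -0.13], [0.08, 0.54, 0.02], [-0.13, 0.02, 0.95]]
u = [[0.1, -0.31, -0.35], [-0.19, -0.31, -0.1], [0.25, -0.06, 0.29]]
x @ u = [[-0.04, -0.04, -0.08], [-0.09, -0.19, -0.08], [0.22, -0.02, 0.32]]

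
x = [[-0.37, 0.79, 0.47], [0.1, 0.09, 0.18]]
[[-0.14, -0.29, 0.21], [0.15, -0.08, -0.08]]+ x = [[-0.51, 0.50, 0.68],[0.25, 0.01, 0.10]]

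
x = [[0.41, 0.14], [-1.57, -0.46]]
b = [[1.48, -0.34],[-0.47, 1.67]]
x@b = [[0.54,0.09], [-2.11,-0.23]]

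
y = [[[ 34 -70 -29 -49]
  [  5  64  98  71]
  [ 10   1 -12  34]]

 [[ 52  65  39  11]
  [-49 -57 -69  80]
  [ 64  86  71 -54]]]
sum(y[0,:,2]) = 57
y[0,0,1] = -70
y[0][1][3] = 71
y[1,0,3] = 11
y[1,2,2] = 71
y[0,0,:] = [34, -70, -29, -49]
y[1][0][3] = 11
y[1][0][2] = 39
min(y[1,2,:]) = -54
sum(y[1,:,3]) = 37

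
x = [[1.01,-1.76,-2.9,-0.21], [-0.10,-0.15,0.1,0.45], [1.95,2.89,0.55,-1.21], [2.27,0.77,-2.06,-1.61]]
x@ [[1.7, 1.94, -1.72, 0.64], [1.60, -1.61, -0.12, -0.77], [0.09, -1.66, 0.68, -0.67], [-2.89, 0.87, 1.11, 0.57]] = [[-0.75, 9.42, -3.73, 3.82], [-1.70, 0.27, 0.76, 0.24], [11.49, -2.84, -4.67, -2.04], [9.56, 5.18, -7.18, 1.32]]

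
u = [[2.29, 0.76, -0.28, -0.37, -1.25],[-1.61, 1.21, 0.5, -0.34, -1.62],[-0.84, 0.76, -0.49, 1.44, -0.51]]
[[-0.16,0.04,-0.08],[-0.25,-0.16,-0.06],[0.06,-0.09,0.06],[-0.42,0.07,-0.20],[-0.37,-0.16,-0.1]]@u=[[-0.36, -0.13, 0.1, -0.07, 0.18], [-0.26, -0.43, 0.02, 0.06, 0.60], [0.23, -0.02, -0.09, 0.09, 0.04], [-0.91, -0.39, 0.25, -0.16, 0.51], [-0.51, -0.55, 0.07, 0.05, 0.77]]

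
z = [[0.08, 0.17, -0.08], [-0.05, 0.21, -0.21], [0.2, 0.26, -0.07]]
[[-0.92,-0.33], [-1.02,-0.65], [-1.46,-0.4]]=z@[[-0.66, -0.90], [-5.15, 0.05], [-0.14, 3.34]]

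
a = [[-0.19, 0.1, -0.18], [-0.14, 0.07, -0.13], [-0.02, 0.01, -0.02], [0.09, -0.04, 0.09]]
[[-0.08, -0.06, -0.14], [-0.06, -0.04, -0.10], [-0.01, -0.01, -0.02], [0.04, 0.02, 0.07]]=a @ [[-0.04, 0.54, 0.33], [-0.62, -0.12, 0.1], [0.16, -0.32, 0.47]]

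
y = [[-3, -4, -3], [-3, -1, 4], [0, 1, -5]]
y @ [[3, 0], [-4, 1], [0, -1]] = [[7, -1], [-5, -5], [-4, 6]]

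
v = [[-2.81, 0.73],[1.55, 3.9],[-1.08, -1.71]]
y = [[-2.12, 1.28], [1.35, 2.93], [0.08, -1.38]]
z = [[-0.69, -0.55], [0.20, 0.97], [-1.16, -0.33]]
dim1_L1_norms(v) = [3.54, 5.45, 2.79]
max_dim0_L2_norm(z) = 1.36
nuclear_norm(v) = 7.55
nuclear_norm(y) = 5.98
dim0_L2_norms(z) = [1.36, 1.16]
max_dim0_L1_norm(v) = 6.34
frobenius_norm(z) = 1.79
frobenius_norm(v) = 5.49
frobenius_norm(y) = 4.30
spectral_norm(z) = 1.61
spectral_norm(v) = 4.68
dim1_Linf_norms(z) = [0.69, 0.97, 1.16]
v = z + y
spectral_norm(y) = 3.51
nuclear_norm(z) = 2.40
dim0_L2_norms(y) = [2.51, 3.48]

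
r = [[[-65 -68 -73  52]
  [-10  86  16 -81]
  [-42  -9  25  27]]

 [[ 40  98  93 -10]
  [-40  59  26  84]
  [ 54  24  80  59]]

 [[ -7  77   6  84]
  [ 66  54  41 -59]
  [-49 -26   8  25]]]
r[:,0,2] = [-73, 93, 6]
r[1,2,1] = 24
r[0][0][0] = -65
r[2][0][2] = 6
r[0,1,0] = -10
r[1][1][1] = 59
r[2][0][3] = 84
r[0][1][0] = -10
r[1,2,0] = 54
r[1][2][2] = 80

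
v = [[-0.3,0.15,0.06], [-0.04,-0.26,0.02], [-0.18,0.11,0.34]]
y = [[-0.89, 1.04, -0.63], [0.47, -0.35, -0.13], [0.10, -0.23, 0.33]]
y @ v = [[0.34, -0.47, -0.25], [-0.10, 0.15, -0.02], [-0.08, 0.11, 0.11]]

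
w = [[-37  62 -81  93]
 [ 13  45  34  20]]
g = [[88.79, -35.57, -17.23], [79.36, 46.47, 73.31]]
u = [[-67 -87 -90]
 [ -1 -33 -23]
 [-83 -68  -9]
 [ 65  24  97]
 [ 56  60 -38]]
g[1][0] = 79.36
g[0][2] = -17.23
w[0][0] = -37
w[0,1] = 62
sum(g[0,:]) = 35.99000000000001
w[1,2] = 34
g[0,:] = [88.79, -35.57, -17.23]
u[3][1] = 24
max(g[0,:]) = 88.79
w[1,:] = [13, 45, 34, 20]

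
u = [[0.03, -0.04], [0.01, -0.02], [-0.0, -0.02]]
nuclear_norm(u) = 0.07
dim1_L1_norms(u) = [0.07, 0.03, 0.02]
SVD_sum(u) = [[0.03,-0.04], [0.01,-0.02], [0.01,-0.01]] + [[0.0, 0.0],[-0.0, -0.0],[-0.01, -0.01]]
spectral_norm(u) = 0.06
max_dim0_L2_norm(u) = 0.05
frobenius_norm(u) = 0.06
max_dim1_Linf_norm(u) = 0.04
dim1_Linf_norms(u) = [0.04, 0.02, 0.02]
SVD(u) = [[-0.87, 0.39], [-0.39, -0.17], [-0.3, -0.91]] @ diag([0.057142344931319124, 0.011608290819502553]) @ [[-0.53, 0.85], [0.85, 0.53]]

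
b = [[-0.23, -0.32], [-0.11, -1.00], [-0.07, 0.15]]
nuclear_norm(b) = 1.28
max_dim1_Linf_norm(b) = 1.0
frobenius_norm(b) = 1.09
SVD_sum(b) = [[-0.06,  -0.35],[-0.16,  -0.99],[0.02,  0.14]] + [[-0.17, 0.03], [0.05, -0.01], [-0.09, 0.01]]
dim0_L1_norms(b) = [0.41, 1.47]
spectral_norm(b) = 1.07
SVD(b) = [[-0.33, 0.86], [-0.94, -0.24], [0.13, 0.45]] @ diag([1.0735807011094625, 0.20548595622405846]) @ [[0.16, 0.99], [-0.99, 0.16]]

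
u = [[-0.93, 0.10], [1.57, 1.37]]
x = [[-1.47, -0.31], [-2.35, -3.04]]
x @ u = [[0.88,-0.57], [-2.59,-4.4]]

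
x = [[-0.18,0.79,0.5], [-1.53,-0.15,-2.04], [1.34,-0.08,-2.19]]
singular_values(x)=[3.05, 2.04, 0.75]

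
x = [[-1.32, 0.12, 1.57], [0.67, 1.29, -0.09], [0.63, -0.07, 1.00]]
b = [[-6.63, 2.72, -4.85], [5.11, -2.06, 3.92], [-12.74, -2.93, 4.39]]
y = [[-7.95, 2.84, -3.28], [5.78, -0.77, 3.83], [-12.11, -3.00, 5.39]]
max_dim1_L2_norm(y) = 13.59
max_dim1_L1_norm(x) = 3.01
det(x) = -3.13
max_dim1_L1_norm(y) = 20.5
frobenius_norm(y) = 17.76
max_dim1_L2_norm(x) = 2.05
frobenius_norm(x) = 2.78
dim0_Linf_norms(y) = [12.11, 3.0, 5.39]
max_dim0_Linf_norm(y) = 12.11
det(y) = -191.09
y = x + b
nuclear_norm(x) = 4.61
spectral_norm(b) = 15.26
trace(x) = 0.97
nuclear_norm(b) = 24.18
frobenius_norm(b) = 17.63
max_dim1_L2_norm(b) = 13.79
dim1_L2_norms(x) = [2.05, 1.46, 1.18]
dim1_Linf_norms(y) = [7.95, 5.78, 12.11]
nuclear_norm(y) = 25.38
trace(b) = -4.30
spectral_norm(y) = 15.67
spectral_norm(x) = 2.16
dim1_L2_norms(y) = [9.06, 6.98, 13.59]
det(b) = -13.15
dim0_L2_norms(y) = [15.6, 4.2, 7.38]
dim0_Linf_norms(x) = [1.32, 1.29, 1.57]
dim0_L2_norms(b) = [15.24, 4.5, 7.63]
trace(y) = -3.33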